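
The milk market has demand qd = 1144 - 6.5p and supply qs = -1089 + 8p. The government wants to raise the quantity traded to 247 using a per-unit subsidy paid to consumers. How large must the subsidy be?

Required subsidy s = 29 per unit

At q = 247, invert demand for the buyer price: pb = (1144 − 247)/6.5 = 138; invert supply for the seller price: ps = (247 − (-1089))/8 = 167.
The subsidy must fill the gap: s = ps − pb = 167 − 138 = 29.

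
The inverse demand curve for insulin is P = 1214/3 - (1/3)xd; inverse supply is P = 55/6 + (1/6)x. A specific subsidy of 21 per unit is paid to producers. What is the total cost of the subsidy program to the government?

Pre-subsidy: 1214/3 - (1/3)x = 55/6 + (1/6)x gives x* = 791 and P* = 141.
With the subsidy, sellers receive Ps = Pb + 21 for each unit, where Pb is the price buyers pay.
On the curves, Pb = 1214/3 - (1/3)x and Ps = 55/6 + (1/6)x; the wedge Ps − Pb = 21 gives 55/6 + (1/6)x − (1214/3 - (1/3)x) = 21, so x' = 833.
Then Pb = 1214/3 − (1/3)·833 = 127 and Ps = 55/6 + (1/6)·833 = 148.
Government outlay = subsidy × quantity = 21 × 833 = 17493.

Government cost = 17493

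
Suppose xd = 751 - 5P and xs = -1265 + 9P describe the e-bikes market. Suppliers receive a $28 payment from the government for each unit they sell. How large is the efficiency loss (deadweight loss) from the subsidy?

Pre-subsidy: 751 - 5P = -1265 + 9P gives P* = 144, x* = 31.
With the subsidy, sellers receive Ps = Pb + 28 for each unit, where Pb is the price buyers pay.
Supply in terms of Pb becomes xs = -1265 + 9(Pb + 28) = -1013 + 9Pb. Setting this equal to demand: 751 - 5Pb = -1013 + 9Pb, so Pb = 126.
Sellers receive Ps = 126 + 28 = 154; x' = 751 − 5·126 = 121.
The subsidy expands output by 121 − 31 = 90 past the efficient level; on those units the gap between marginal cost and willingness to pay runs from 0 up to 28.
DWL = ½ × 28 × 90 = 1260.

Deadweight loss = $1260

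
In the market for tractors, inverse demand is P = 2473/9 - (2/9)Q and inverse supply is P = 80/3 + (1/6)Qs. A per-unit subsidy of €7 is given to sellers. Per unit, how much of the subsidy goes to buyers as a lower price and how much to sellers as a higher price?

Pre-subsidy: 2473/9 - (2/9)Q = 80/3 + (1/6)Q gives Q* = 638 and P* = 133.
With the subsidy, sellers receive Ps = Pb + 7 for each unit, where Pb is the price buyers pay.
On the curves, Pb = 2473/9 - (2/9)Q and Ps = 80/3 + (1/6)Q; the wedge Ps − Pb = 7 gives 80/3 + (1/6)Q − (2473/9 - (2/9)Q) = 7, so Q' = 656.
Then Pb = 2473/9 − (2/9)·656 = 129 and Ps = 80/3 + (1/6)·656 = 136.
Buyers' price falls by P* − Pb = 133 − 129 = 4; sellers' price rises by Ps − P* = 136 − 133 = 3.

Buyers gain €4 per unit; sellers gain €3 per unit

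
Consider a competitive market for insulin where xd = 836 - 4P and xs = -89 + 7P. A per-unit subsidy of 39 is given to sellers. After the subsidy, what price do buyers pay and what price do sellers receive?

Pre-subsidy: 836 - 4P = -89 + 7P gives P* = 925/11, x* = 5496/11.
With the subsidy, sellers receive Ps = Pb + 39 for each unit, where Pb is the price buyers pay.
Supply in terms of Pb becomes xs = -89 + 7(Pb + 39) = 184 + 7Pb. Setting this equal to demand: 836 - 4Pb = 184 + 7Pb, so Pb = 652/11.
Sellers receive Ps = 652/11 + 39 = 1081/11; x' = 836 − 4·(652/11) = 6588/11.

Buyers pay 652/11; sellers receive 1081/11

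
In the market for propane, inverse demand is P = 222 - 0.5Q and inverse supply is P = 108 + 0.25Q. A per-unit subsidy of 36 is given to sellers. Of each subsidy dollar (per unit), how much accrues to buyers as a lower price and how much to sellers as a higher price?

Buyers gain 24 per unit; sellers gain 12 per unit

Pre-subsidy: 222 - 0.5Q = 108 + 0.25Q gives Q* = 152 and P* = 146.
With the subsidy, sellers receive Ps = Pb + 36 for each unit, where Pb is the price buyers pay.
On the curves, Pb = 222 - 0.5Q and Ps = 108 + 0.25Q; the wedge Ps − Pb = 36 gives 108 + 0.25Q − (222 - 0.5Q) = 36, so Q' = 200.
Then Pb = 222 − 0.5·200 = 122 and Ps = 108 + 0.25·200 = 158.
Buyers' price falls by P* − Pb = 146 − 122 = 24; sellers' price rises by Ps − P* = 158 − 146 = 12.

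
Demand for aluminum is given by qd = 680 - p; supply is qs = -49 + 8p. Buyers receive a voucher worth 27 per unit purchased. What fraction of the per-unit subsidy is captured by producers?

Producer share = 1/9

Pre-subsidy: 680 - p = -49 + 8p gives p* = 81, q* = 599.
With the rebate, buyers effectively pay pb = ps − 27, where ps is the price sellers receive.
Demand in terms of ps becomes qd = 680 − 1(ps − 27) = 707 - ps. Setting this equal to supply: 707 - ps = -49 + 8ps, so ps = 84.
Buyers pay pb = 84 − 27 = 57; q' = -49 + 8·84 = 623.
Buyers' price falls by p* − pb = 81 − 57 = 24; sellers' price rises by ps − p* = 84 − 81 = 3.
So producers capture 3/27 = 1/9 of each unit of subsidy.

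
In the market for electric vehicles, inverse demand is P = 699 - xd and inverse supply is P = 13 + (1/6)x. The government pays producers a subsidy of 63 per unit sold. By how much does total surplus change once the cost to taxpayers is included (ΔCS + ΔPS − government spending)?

Pre-subsidy: 699 - x = 13 + (1/6)x gives x* = 588 and P* = 111.
With the subsidy, sellers receive Ps = Pb + 63 for each unit, where Pb is the price buyers pay.
On the curves, Pb = 699 - x and Ps = 13 + (1/6)x; the wedge Ps − Pb = 63 gives 13 + (1/6)x − (699 - x) = 63, so x' = 642.
Then Pb = 699 − 1·642 = 57 and Ps = 13 + (1/6)·642 = 120.
ΔCS = ½(588 + 642)(111 − 57) = 33210; ΔPS = ½(588 + 642)(120 − 111) = 5535.
Government spending = 63 × 642 = 40446.
Net change = 33210 + 5535 − 40446 = -1701. The loss equals the DWL triangle ½·63·54.

Net change in total surplus = -1701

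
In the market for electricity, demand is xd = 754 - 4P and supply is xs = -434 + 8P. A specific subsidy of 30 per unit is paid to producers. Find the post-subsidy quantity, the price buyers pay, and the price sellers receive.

x' = 438; buyers pay 79; sellers receive 109

Pre-subsidy: 754 - 4P = -434 + 8P gives P* = 99, x* = 358.
With the subsidy, sellers receive Ps = Pb + 30 for each unit, where Pb is the price buyers pay.
Supply in terms of Pb becomes xs = -434 + 8(Pb + 30) = -194 + 8Pb. Setting this equal to demand: 754 - 4Pb = -194 + 8Pb, so Pb = 79.
Sellers receive Ps = 79 + 30 = 109; x' = 754 − 4·79 = 438.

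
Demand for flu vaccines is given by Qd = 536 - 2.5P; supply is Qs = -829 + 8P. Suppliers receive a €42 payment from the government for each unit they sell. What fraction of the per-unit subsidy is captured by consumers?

Consumer share = 16/21

Pre-subsidy: 536 - 2.5P = -829 + 8P gives P* = 130, Q* = 211.
With the subsidy, sellers receive Ps = Pb + 42 for each unit, where Pb is the price buyers pay.
Supply in terms of Pb becomes Qs = -829 + 8(Pb + 42) = -493 + 8Pb. Setting this equal to demand: 536 - 2.5Pb = -493 + 8Pb, so Pb = 98.
Sellers receive Ps = 98 + 42 = 140; Q' = 536 − 2.5·98 = 291.
Buyers' price falls by P* − Pb = 130 − 98 = 32; sellers' price rises by Ps − P* = 140 − 130 = 10.
So consumers capture 32/42 = 16/21 of each unit of subsidy.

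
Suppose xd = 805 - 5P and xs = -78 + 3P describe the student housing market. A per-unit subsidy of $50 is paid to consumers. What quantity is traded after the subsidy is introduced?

Pre-subsidy: 805 - 5P = -78 + 3P gives P* = 110.375, x* = 253.125.
With the rebate, buyers effectively pay Pb = Ps − 50, where Ps is the price sellers receive.
Demand in terms of Ps becomes xd = 805 − 5(Ps − 50) = 1055 - 5Ps. Setting this equal to supply: 1055 - 5Ps = -78 + 3Ps, so Ps = 141.625.
Buyers pay Pb = 141.625 − 50 = 91.625; x' = -78 + 3·141.625 = 346.875.

x' = 346.875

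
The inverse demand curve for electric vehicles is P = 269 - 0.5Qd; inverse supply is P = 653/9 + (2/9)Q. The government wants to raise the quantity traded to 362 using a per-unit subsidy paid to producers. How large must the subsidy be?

At Q = 362, from the demand curve buyers pay Pb = 269 − 0.5·362 = 88; from the supply curve sellers need Ps = 653/9 + (2/9)·362 = 153.
The subsidy must fill the gap: s = Ps − Pb = 153 − 88 = 65.

Required subsidy s = 65 per unit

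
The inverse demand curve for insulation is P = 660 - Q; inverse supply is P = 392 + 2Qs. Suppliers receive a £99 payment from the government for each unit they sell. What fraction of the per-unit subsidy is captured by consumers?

Consumer share = 1/3

Pre-subsidy: 660 - Q = 392 + 2Q gives Q* = 268/3 and P* = 1712/3.
With the subsidy, sellers receive Ps = Pb + 99 for each unit, where Pb is the price buyers pay.
On the curves, Pb = 660 - Q and Ps = 392 + 2Q; the wedge Ps − Pb = 99 gives 392 + 2Q − (660 - Q) = 99, so Q' = 367/3.
Then Pb = 660 − 1·(367/3) = 1613/3 and Ps = 392 + 2·(367/3) = 1910/3.
Buyers' price falls by P* − Pb = 1712/3 − 1613/3 = 33; sellers' price rises by Ps − P* = 1910/3 − 1712/3 = 66.
So consumers capture 33/99 = 1/3 of each unit of subsidy.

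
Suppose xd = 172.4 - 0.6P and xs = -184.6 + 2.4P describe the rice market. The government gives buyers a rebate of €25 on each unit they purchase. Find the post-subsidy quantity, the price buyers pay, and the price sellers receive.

Pre-subsidy: 172.4 - 0.6P = -184.6 + 2.4P gives P* = 119, x* = 101.
With the rebate, buyers effectively pay Pb = Ps − 25, where Ps is the price sellers receive.
Demand in terms of Ps becomes xd = 172.4 − 0.6(Ps − 25) = 187.4 - 0.6Ps. Setting this equal to supply: 187.4 - 0.6Ps = -184.6 + 2.4Ps, so Ps = 124.
Buyers pay Pb = 124 − 25 = 99; x' = -184.6 + 2.4·124 = 113.

x' = 113; buyers pay €99; sellers receive €124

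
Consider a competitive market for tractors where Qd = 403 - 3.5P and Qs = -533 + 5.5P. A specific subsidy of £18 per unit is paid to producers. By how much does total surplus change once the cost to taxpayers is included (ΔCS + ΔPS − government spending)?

Net change in total surplus = -£346.5

Pre-subsidy: 403 - 3.5P = -533 + 5.5P gives P* = 104, Q* = 39.
With the subsidy, sellers receive Ps = Pb + 18 for each unit, where Pb is the price buyers pay.
Supply in terms of Pb becomes Qs = -533 + 5.5(Pb + 18) = -434 + 5.5Pb. Setting this equal to demand: 403 - 3.5Pb = -434 + 5.5Pb, so Pb = 93.
Sellers receive Ps = 93 + 18 = 111; Q' = 403 − 3.5·93 = 77.5.
ΔCS = ½(39 + 77.5)(104 − 93) = 640.75; ΔPS = ½(39 + 77.5)(111 − 104) = 407.75.
Government spending = 18 × 77.5 = 1395.
Net change = 640.75 + 407.75 − 1395 = -346.5. The loss equals the DWL triangle ½·18·38.5.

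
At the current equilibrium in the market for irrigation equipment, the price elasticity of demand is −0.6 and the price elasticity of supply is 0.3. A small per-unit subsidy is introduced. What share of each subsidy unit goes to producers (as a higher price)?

For a small subsidy around the equilibrium, the benefit split depends on the relative slopes, which at a point are proportional to the elasticities.
Buyer share = εs/(εs + |εd|) = 0.3/(0.3 + 0.6) = 1/3; seller share = |εd|/(εs + |εd|) = 2/3.
So producers capture 2/3 of the subsidy.

Producer share = 2/3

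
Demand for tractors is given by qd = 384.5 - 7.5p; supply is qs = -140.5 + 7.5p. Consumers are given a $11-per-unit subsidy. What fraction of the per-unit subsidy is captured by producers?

Producer share = 0.5

Pre-subsidy: 384.5 - 7.5p = -140.5 + 7.5p gives p* = 35, q* = 122.
With the rebate, buyers effectively pay pb = ps − 11, where ps is the price sellers receive.
Demand in terms of ps becomes qd = 384.5 − 7.5(ps − 11) = 467 - 7.5ps. Setting this equal to supply: 467 - 7.5ps = -140.5 + 7.5ps, so ps = 40.5.
Buyers pay pb = 40.5 − 11 = 29.5; q' = -140.5 + 7.5·40.5 = 163.25.
Buyers' price falls by p* − pb = 35 − 29.5 = 5.5; sellers' price rises by ps − p* = 40.5 − 35 = 5.5.
So producers capture 5.5/11 = 0.5 of each unit of subsidy.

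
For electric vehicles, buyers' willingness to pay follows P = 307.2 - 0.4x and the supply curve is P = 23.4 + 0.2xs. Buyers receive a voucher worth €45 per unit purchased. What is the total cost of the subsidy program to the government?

Government cost = €24660

Pre-subsidy: 307.2 - 0.4x = 23.4 + 0.2x gives x* = 473 and P* = 118.
With the rebate, buyers effectively pay Pb = Ps − 45, where Ps is the price sellers receive.
On the curves, Pb = 307.2 - 0.4x and Ps = 23.4 + 0.2x; the wedge Ps − Pb = 45 gives 23.4 + 0.2x − (307.2 - 0.4x) = 45, so x' = 548.
Then Pb = 307.2 − 0.4·548 = 88 and Ps = 23.4 + 0.2·548 = 133.
Government outlay = subsidy × quantity = 45 × 548 = 24660.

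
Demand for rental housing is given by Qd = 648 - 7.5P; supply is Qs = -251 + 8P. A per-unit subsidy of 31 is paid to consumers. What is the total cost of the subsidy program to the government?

Pre-subsidy: 648 - 7.5P = -251 + 8P gives P* = 58, Q* = 213.
With the rebate, buyers effectively pay Pb = Ps − 31, where Ps is the price sellers receive.
Demand in terms of Ps becomes Qd = 648 − 7.5(Ps − 31) = 880.5 - 7.5Ps. Setting this equal to supply: 880.5 - 7.5Ps = -251 + 8Ps, so Ps = 73.
Buyers pay Pb = 73 − 31 = 42; Q' = -251 + 8·73 = 333.
Government outlay = subsidy × quantity = 31 × 333 = 10323.

Government cost = 10323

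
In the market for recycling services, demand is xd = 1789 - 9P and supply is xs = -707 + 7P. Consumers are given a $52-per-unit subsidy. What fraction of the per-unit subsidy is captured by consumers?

Pre-subsidy: 1789 - 9P = -707 + 7P gives P* = 156, x* = 385.
With the rebate, buyers effectively pay Pb = Ps − 52, where Ps is the price sellers receive.
Demand in terms of Ps becomes xd = 1789 − 9(Ps − 52) = 2257 - 9Ps. Setting this equal to supply: 2257 - 9Ps = -707 + 7Ps, so Ps = 185.25.
Buyers pay Pb = 185.25 − 52 = 133.25; x' = -707 + 7·185.25 = 589.75.
Buyers' price falls by P* − Pb = 156 − 133.25 = 22.75; sellers' price rises by Ps − P* = 185.25 − 156 = 29.25.
So consumers capture 22.75/52 = 0.4375 of each unit of subsidy.

Consumer share = 0.4375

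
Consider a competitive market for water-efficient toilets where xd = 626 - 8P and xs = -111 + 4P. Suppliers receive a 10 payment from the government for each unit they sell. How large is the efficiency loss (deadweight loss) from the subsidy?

Deadweight loss = 400/3

Pre-subsidy: 626 - 8P = -111 + 4P gives P* = 737/12, x* = 404/3.
With the subsidy, sellers receive Ps = Pb + 10 for each unit, where Pb is the price buyers pay.
Supply in terms of Pb becomes xs = -111 + 4(Pb + 10) = -71 + 4Pb. Setting this equal to demand: 626 - 8Pb = -71 + 4Pb, so Pb = 697/12.
Sellers receive Ps = 697/12 + 10 = 817/12; x' = 626 − 8·(697/12) = 484/3.
The subsidy expands output by 484/3 − 404/3 = 80/3 past the efficient level; on those units the gap between marginal cost and willingness to pay runs from 0 up to 10.
DWL = ½ × 10 × 80/3 = 400/3.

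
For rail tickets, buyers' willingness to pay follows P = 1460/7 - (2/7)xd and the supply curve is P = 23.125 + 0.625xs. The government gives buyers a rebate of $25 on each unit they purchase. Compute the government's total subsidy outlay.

Pre-subsidy: 1460/7 - (2/7)x = 23.125 + 0.625x gives x* = 10385/51 and P* = 7670/51.
With the rebate, buyers effectively pay Pb = Ps − 25, where Ps is the price sellers receive.
On the curves, Pb = 1460/7 - (2/7)x and Ps = 23.125 + 0.625x; the wedge Ps − Pb = 25 gives 23.125 + 0.625x − (1460/7 - (2/7)x) = 25, so x' = 11785/51.
Then Pb = 1460/7 − (2/7)·(11785/51) = 7270/51 and Ps = 23.125 + 0.625·(11785/51) = 8545/51.
Government outlay = subsidy × quantity = 25 × 11785/51 = 294625/51.

Government cost = 294625/51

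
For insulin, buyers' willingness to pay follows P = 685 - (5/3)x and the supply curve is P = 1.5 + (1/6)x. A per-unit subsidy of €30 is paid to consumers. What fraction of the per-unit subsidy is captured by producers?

Pre-subsidy: 685 - (5/3)x = 1.5 + (1/6)x gives x* = 4101/11 and P* = 700/11.
With the rebate, buyers effectively pay Pb = Ps − 30, where Ps is the price sellers receive.
On the curves, Pb = 685 - (5/3)x and Ps = 1.5 + (1/6)x; the wedge Ps − Pb = 30 gives 1.5 + (1/6)x − (685 - (5/3)x) = 30, so x' = 4281/11.
Then Pb = 685 − (5/3)·(4281/11) = 400/11 and Ps = 1.5 + (1/6)·(4281/11) = 730/11.
Buyers' price falls by P* − Pb = 700/11 − 400/11 = 300/11; sellers' price rises by Ps − P* = 730/11 − 700/11 = 30/11.
So producers capture (30/11)/30 = 1/11 of each unit of subsidy.

Producer share = 1/11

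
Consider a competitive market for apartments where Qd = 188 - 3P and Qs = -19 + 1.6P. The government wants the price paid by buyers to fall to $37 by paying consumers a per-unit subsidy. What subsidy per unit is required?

At a buyer price of 37, quantity demanded is 188 − 3·37 = 77.
Sellers supply 77 only when they receive Ps with -19 + 1.6·Ps = 77, i.e. Ps = 60.
s = Ps − Pb = 60 − 37 = 23.

Required subsidy s = $23 per unit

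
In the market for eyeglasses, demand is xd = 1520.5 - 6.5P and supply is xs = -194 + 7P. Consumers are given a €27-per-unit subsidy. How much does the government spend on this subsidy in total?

Pre-subsidy: 1520.5 - 6.5P = -194 + 7P gives P* = 127, x* = 695.
With the rebate, buyers effectively pay Pb = Ps − 27, where Ps is the price sellers receive.
Demand in terms of Ps becomes xd = 1520.5 − 6.5(Ps − 27) = 1696 - 6.5Ps. Setting this equal to supply: 1696 - 6.5Ps = -194 + 7Ps, so Ps = 140.
Buyers pay Pb = 140 − 27 = 113; x' = -194 + 7·140 = 786.
Government outlay = subsidy × quantity = 27 × 786 = 21222.

Government cost = €21222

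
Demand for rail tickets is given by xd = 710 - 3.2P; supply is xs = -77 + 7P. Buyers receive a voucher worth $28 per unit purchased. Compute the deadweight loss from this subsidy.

Pre-subsidy: 710 - 3.2P = -77 + 7P gives P* = 3935/51, x* = 23618/51.
With the rebate, buyers effectively pay Pb = Ps − 28, where Ps is the price sellers receive.
Demand in terms of Ps becomes xd = 710 − 3.2(Ps − 28) = 799.6 - 3.2Ps. Setting this equal to supply: 799.6 - 3.2Ps = -77 + 7Ps, so Ps = 1461/17.
Buyers pay Pb = 1461/17 − 28 = 985/17; x' = -77 + 7·(1461/17) = 8918/17.
The subsidy expands output by 8918/17 − 23618/51 = 3136/51 past the efficient level; on those units the gap between marginal cost and willingness to pay runs from 0 up to 28.
DWL = ½ × 28 × 3136/51 = 43904/51.

Deadweight loss = 43904/51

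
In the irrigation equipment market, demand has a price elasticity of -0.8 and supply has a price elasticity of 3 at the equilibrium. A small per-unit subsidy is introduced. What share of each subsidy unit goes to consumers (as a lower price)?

For a small subsidy around the equilibrium, the benefit split depends on the relative slopes, which at a point are proportional to the elasticities.
Buyer share = εs/(εs + |εd|) = 3/(3 + 0.8) = 15/19; seller share = |εd|/(εs + |εd|) = 4/19.

Consumer share = 15/19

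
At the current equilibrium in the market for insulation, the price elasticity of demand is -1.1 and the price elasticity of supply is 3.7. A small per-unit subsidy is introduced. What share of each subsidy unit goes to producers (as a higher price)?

For a small subsidy around the equilibrium, the benefit split depends on the relative slopes, which at a point are proportional to the elasticities.
Buyer share = εs/(εs + |εd|) = 3.7/(3.7 + 1.1) = 37/48; seller share = |εd|/(εs + |εd|) = 11/48.
So producers capture 11/48 of the subsidy.

Producer share = 11/48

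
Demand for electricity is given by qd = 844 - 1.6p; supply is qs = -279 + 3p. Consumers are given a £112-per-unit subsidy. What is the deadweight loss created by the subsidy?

Pre-subsidy: 844 - 1.6p = -279 + 3p gives p* = 5615/23, q* = 10428/23.
With the rebate, buyers effectively pay pb = ps − 112, where ps is the price sellers receive.
Demand in terms of ps becomes qd = 844 − 1.6(ps − 112) = 1023.2 - 1.6ps. Setting this equal to supply: 1023.2 - 1.6ps = -279 + 3ps, so ps = 6511/23.
Buyers pay pb = 6511/23 − 112 = 3935/23; q' = -279 + 3·(6511/23) = 13116/23.
The subsidy expands output by 13116/23 − 10428/23 = 2688/23 past the efficient level; on those units the gap between marginal cost and willingness to pay runs from 0 up to 112.
DWL = ½ × 112 × 2688/23 = 150528/23.

Deadweight loss = 150528/23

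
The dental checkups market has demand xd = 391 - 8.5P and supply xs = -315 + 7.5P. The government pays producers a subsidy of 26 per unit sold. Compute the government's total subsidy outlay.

Pre-subsidy: 391 - 8.5P = -315 + 7.5P gives P* = 44.125, x* = 15.9375.
With the subsidy, sellers receive Ps = Pb + 26 for each unit, where Pb is the price buyers pay.
Supply in terms of Pb becomes xs = -315 + 7.5(Pb + 26) = -120 + 7.5Pb. Setting this equal to demand: 391 - 8.5Pb = -120 + 7.5Pb, so Pb = 31.9375.
Sellers receive Ps = 31.9375 + 26 = 57.9375; x' = 391 − 8.5·31.9375 = 119.53125.
Government outlay = subsidy × quantity = 26 × 119.53125 = 3107.8125.

Government cost = 3107.8125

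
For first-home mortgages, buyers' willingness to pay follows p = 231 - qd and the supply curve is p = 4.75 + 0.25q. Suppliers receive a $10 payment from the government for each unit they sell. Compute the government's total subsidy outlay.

Government cost = $1890

Pre-subsidy: 231 - q = 4.75 + 0.25q gives q* = 181 and p* = 50.
With the subsidy, sellers receive ps = pb + 10 for each unit, where pb is the price buyers pay.
On the curves, pb = 231 - q and ps = 4.75 + 0.25q; the wedge ps − pb = 10 gives 4.75 + 0.25q − (231 - q) = 10, so q' = 189.
Then pb = 231 − 1·189 = 42 and ps = 4.75 + 0.25·189 = 52.
Government outlay = subsidy × quantity = 10 × 189 = 1890.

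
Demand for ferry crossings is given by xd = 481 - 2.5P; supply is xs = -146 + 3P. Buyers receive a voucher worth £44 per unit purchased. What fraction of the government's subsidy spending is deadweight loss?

Pre-subsidy: 481 - 2.5P = -146 + 3P gives P* = 114, x* = 196.
With the rebate, buyers effectively pay Pb = Ps − 44, where Ps is the price sellers receive.
Demand in terms of Ps becomes xd = 481 − 2.5(Ps − 44) = 591 - 2.5Ps. Setting this equal to supply: 591 - 2.5Ps = -146 + 3Ps, so Ps = 134.
Buyers pay Pb = 134 − 44 = 90; x' = -146 + 3·134 = 256.
ΔCS = ½(196 + 256)(114 − 90) = 5424; ΔPS = ½(196 + 256)(134 − 114) = 4520.
Government spending = 44 × 256 = 11264.
DWL = ½ × 44 × (256 − 196) = 1320; fraction = 1320 / 11264 = 0.1171875.

DWL / government spending = 0.1171875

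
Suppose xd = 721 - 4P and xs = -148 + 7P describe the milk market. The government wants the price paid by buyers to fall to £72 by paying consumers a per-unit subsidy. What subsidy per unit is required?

Required subsidy s = £11 per unit

At a buyer price of 72, quantity demanded is 721 − 4·72 = 433.
Sellers supply 433 only when they receive Ps with -148 + 7·Ps = 433, i.e. Ps = 83.
s = Ps − Pb = 83 − 72 = 11.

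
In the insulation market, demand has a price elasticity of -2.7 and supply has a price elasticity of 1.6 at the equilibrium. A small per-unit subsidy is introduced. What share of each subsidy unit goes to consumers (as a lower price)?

Consumer share = 16/43

For a small subsidy around the equilibrium, the benefit split depends on the relative slopes, which at a point are proportional to the elasticities.
Buyer share = εs/(εs + |εd|) = 1.6/(1.6 + 2.7) = 16/43; seller share = |εd|/(εs + |εd|) = 27/43.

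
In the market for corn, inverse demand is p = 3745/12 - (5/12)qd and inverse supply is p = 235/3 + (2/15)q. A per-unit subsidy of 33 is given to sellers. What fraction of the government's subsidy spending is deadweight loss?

DWL / government spending = 6/97

Pre-subsidy: 3745/12 - (5/12)q = 235/3 + (2/15)q gives q* = 425 and p* = 135.
With the subsidy, sellers receive ps = pb + 33 for each unit, where pb is the price buyers pay.
On the curves, pb = 3745/12 - (5/12)q and ps = 235/3 + (2/15)q; the wedge ps − pb = 33 gives 235/3 + (2/15)q − (3745/12 - (5/12)q) = 33, so q' = 485.
Then pb = 3745/12 − (5/12)·485 = 110 and ps = 235/3 + (2/15)·485 = 143.
ΔCS = ½(425 + 485)(135 − 110) = 11375; ΔPS = ½(425 + 485)(143 − 135) = 3640.
Government spending = 33 × 485 = 16005.
DWL = ½ × 33 × (485 − 425) = 990; fraction = 990 / 16005 = 6/97.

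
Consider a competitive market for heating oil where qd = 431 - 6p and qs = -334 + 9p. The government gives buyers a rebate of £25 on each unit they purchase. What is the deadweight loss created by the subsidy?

Deadweight loss = £1125

Pre-subsidy: 431 - 6p = -334 + 9p gives p* = 51, q* = 125.
With the rebate, buyers effectively pay pb = ps − 25, where ps is the price sellers receive.
Demand in terms of ps becomes qd = 431 − 6(ps − 25) = 581 - 6ps. Setting this equal to supply: 581 - 6ps = -334 + 9ps, so ps = 61.
Buyers pay pb = 61 − 25 = 36; q' = -334 + 9·61 = 215.
The subsidy expands output by 215 − 125 = 90 past the efficient level; on those units the gap between marginal cost and willingness to pay runs from 0 up to 25.
DWL = ½ × 25 × 90 = 1125.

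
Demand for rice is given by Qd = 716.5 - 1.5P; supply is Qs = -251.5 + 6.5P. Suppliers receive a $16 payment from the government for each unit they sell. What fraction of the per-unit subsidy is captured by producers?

Producer share = 0.1875

Pre-subsidy: 716.5 - 1.5P = -251.5 + 6.5P gives P* = 121, Q* = 535.
With the subsidy, sellers receive Ps = Pb + 16 for each unit, where Pb is the price buyers pay.
Supply in terms of Pb becomes Qs = -251.5 + 6.5(Pb + 16) = -147.5 + 6.5Pb. Setting this equal to demand: 716.5 - 1.5Pb = -147.5 + 6.5Pb, so Pb = 108.
Sellers receive Ps = 108 + 16 = 124; Q' = 716.5 − 1.5·108 = 554.5.
Buyers' price falls by P* − Pb = 121 − 108 = 13; sellers' price rises by Ps − P* = 124 − 121 = 3.
So producers capture 3/16 = 0.1875 of each unit of subsidy.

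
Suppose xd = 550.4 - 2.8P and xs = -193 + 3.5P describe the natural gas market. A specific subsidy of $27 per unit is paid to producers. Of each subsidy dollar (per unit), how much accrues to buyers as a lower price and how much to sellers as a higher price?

Buyers gain $15 per unit; sellers gain $12 per unit

Pre-subsidy: 550.4 - 2.8P = -193 + 3.5P gives P* = 118, x* = 220.
With the subsidy, sellers receive Ps = Pb + 27 for each unit, where Pb is the price buyers pay.
Supply in terms of Pb becomes xs = -193 + 3.5(Pb + 27) = -98.5 + 3.5Pb. Setting this equal to demand: 550.4 - 2.8Pb = -98.5 + 3.5Pb, so Pb = 103.
Sellers receive Ps = 103 + 27 = 130; x' = 550.4 − 2.8·103 = 262.
Buyers' price falls by P* − Pb = 118 − 103 = 15; sellers' price rises by Ps − P* = 130 − 118 = 12.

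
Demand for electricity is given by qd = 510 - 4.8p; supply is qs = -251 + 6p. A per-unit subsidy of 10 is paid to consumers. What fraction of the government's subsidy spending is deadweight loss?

Pre-subsidy: 510 - 4.8p = -251 + 6p gives p* = 3805/54, q* = 1546/9.
With the rebate, buyers effectively pay pb = ps − 10, where ps is the price sellers receive.
Demand in terms of ps becomes qd = 510 − 4.8(ps − 10) = 558 - 4.8ps. Setting this equal to supply: 558 - 4.8ps = -251 + 6ps, so ps = 4045/54.
Buyers pay pb = 4045/54 − 10 = 3505/54; q' = -251 + 6·(4045/54) = 1786/9.
ΔCS = ½(1546/9 + 1786/9)(3805/54 − 3505/54) = 83300/81; ΔPS = ½(1546/9 + 1786/9)(4045/54 − 3805/54) = 66640/81.
Government spending = 10 × 1786/9 = 17860/9.
DWL = ½ × 10 × (1786/9 − 1546/9) = 400/3; fraction = (400/3) / (17860/9) = 60/893.

DWL / government spending = 60/893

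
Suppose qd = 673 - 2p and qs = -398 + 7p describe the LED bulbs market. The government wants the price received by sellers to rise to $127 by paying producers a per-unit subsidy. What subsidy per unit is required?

At a seller price of 127, quantity supplied is -398 + 7·127 = 491.
Buyers absorb 491 only when they pay pb with 673 − 2·pb = 491, i.e. pb = 91.
s = ps − pb = 127 − 91 = 36.

Required subsidy s = $36 per unit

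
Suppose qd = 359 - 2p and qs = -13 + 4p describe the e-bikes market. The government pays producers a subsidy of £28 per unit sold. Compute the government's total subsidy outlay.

Pre-subsidy: 359 - 2p = -13 + 4p gives p* = 62, q* = 235.
With the subsidy, sellers receive ps = pb + 28 for each unit, where pb is the price buyers pay.
Supply in terms of pb becomes qs = -13 + 4(pb + 28) = 99 + 4pb. Setting this equal to demand: 359 - 2pb = 99 + 4pb, so pb = 130/3.
Sellers receive ps = 130/3 + 28 = 214/3; q' = 359 − 2·(130/3) = 817/3.
Government outlay = subsidy × quantity = 28 × 817/3 = 22876/3.

Government cost = 22876/3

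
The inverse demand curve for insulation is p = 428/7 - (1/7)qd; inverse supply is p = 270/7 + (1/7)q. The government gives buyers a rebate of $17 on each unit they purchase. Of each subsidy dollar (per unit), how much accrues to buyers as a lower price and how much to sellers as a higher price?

Buyers gain $8.5 per unit; sellers gain $8.5 per unit

Pre-subsidy: 428/7 - (1/7)q = 270/7 + (1/7)q gives q* = 79 and p* = 349/7.
With the rebate, buyers effectively pay pb = ps − 17, where ps is the price sellers receive.
On the curves, pb = 428/7 - (1/7)q and ps = 270/7 + (1/7)q; the wedge ps − pb = 17 gives 270/7 + (1/7)q − (428/7 - (1/7)q) = 17, so q' = 138.5.
Then pb = 428/7 − (1/7)·138.5 = 579/14 and ps = 270/7 + (1/7)·138.5 = 817/14.
Buyers' price falls by p* − pb = 349/7 − 579/14 = 8.5; sellers' price rises by ps − p* = 817/14 − 349/7 = 8.5.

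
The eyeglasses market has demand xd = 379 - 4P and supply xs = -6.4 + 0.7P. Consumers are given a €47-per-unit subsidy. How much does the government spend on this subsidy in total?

Pre-subsidy: 379 - 4P = -6.4 + 0.7P gives P* = 82, x* = 51.
With the rebate, buyers effectively pay Pb = Ps − 47, where Ps is the price sellers receive.
Demand in terms of Ps becomes xd = 379 − 4(Ps − 47) = 567 - 4Ps. Setting this equal to supply: 567 - 4Ps = -6.4 + 0.7Ps, so Ps = 122.
Buyers pay Pb = 122 − 47 = 75; x' = -6.4 + 0.7·122 = 79.
Government outlay = subsidy × quantity = 47 × 79 = 3713.

Government cost = €3713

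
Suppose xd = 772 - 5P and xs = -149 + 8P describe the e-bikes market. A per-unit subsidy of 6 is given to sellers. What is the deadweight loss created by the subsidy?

Deadweight loss = 720/13

Pre-subsidy: 772 - 5P = -149 + 8P gives P* = 921/13, x* = 5431/13.
With the subsidy, sellers receive Ps = Pb + 6 for each unit, where Pb is the price buyers pay.
Supply in terms of Pb becomes xs = -149 + 8(Pb + 6) = -101 + 8Pb. Setting this equal to demand: 772 - 5Pb = -101 + 8Pb, so Pb = 873/13.
Sellers receive Ps = 873/13 + 6 = 951/13; x' = 772 − 5·(873/13) = 5671/13.
The subsidy expands output by 5671/13 − 5431/13 = 240/13 past the efficient level; on those units the gap between marginal cost and willingness to pay runs from 0 up to 6.
DWL = ½ × 6 × 240/13 = 720/13.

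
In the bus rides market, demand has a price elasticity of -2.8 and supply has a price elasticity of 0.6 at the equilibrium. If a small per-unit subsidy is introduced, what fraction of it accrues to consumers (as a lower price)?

Consumer share = 3/17

For a small subsidy around the equilibrium, the benefit split depends on the relative slopes, which at a point are proportional to the elasticities.
Buyer share = εs/(εs + |εd|) = 0.6/(0.6 + 2.8) = 3/17; seller share = |εd|/(εs + |εd|) = 14/17.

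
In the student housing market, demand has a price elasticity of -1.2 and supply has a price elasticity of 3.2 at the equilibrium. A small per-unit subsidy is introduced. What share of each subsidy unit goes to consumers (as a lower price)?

For a small subsidy around the equilibrium, the benefit split depends on the relative slopes, which at a point are proportional to the elasticities.
Buyer share = εs/(εs + |εd|) = 3.2/(3.2 + 1.2) = 8/11; seller share = |εd|/(εs + |εd|) = 3/11.

Consumer share = 8/11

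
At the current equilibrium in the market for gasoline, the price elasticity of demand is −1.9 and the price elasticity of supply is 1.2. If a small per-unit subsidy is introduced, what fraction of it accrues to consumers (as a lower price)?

For a small subsidy around the equilibrium, the benefit split depends on the relative slopes, which at a point are proportional to the elasticities.
Buyer share = εs/(εs + |εd|) = 1.2/(1.2 + 1.9) = 12/31; seller share = |εd|/(εs + |εd|) = 19/31.

Consumer share = 12/31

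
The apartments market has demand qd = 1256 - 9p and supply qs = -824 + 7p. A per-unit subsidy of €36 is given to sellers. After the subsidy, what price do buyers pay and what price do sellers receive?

Pre-subsidy: 1256 - 9p = -824 + 7p gives p* = 130, q* = 86.
With the subsidy, sellers receive ps = pb + 36 for each unit, where pb is the price buyers pay.
Supply in terms of pb becomes qs = -824 + 7(pb + 36) = -572 + 7pb. Setting this equal to demand: 1256 - 9pb = -572 + 7pb, so pb = 114.25.
Sellers receive ps = 114.25 + 36 = 150.25; q' = 1256 − 9·114.25 = 227.75.

Buyers pay €114.25; sellers receive €150.25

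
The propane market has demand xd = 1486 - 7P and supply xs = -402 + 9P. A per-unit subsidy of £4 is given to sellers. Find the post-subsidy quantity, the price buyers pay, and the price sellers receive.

x' = 675.75; buyers pay £115.75; sellers receive £119.75

Pre-subsidy: 1486 - 7P = -402 + 9P gives P* = 118, x* = 660.
With the subsidy, sellers receive Ps = Pb + 4 for each unit, where Pb is the price buyers pay.
Supply in terms of Pb becomes xs = -402 + 9(Pb + 4) = -366 + 9Pb. Setting this equal to demand: 1486 - 7Pb = -366 + 9Pb, so Pb = 115.75.
Sellers receive Ps = 115.75 + 4 = 119.75; x' = 1486 − 7·115.75 = 675.75.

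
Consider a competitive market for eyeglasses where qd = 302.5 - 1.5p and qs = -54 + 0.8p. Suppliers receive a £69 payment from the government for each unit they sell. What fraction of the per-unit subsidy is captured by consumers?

Consumer share = 8/23

Pre-subsidy: 302.5 - 1.5p = -54 + 0.8p gives p* = 155, q* = 70.
With the subsidy, sellers receive ps = pb + 69 for each unit, where pb is the price buyers pay.
Supply in terms of pb becomes qs = -54 + 0.8(pb + 69) = 1.2 + 0.8pb. Setting this equal to demand: 302.5 - 1.5pb = 1.2 + 0.8pb, so pb = 131.
Sellers receive ps = 131 + 69 = 200; q' = 302.5 − 1.5·131 = 106.
Buyers' price falls by p* − pb = 155 − 131 = 24; sellers' price rises by ps − p* = 200 − 155 = 45.
So consumers capture 24/69 = 8/23 of each unit of subsidy.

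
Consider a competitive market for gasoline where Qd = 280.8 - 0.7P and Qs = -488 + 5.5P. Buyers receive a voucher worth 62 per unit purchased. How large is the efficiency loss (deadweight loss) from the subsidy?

Pre-subsidy: 280.8 - 0.7P = -488 + 5.5P gives P* = 124, Q* = 194.
With the rebate, buyers effectively pay Pb = Ps − 62, where Ps is the price sellers receive.
Demand in terms of Ps becomes Qd = 280.8 − 0.7(Ps − 62) = 324.2 - 0.7Ps. Setting this equal to supply: 324.2 - 0.7Ps = -488 + 5.5Ps, so Ps = 131.
Buyers pay Pb = 131 − 62 = 69; Q' = -488 + 5.5·131 = 232.5.
The subsidy expands output by 232.5 − 194 = 38.5 past the efficient level; on those units the gap between marginal cost and willingness to pay runs from 0 up to 62.
DWL = ½ × 62 × 38.5 = 1193.5.

Deadweight loss = 1193.5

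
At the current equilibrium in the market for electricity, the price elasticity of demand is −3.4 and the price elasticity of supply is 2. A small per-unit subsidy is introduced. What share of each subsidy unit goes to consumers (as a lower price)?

For a small subsidy around the equilibrium, the benefit split depends on the relative slopes, which at a point are proportional to the elasticities.
Buyer share = εs/(εs + |εd|) = 2/(2 + 3.4) = 10/27; seller share = |εd|/(εs + |εd|) = 17/27.

Consumer share = 10/27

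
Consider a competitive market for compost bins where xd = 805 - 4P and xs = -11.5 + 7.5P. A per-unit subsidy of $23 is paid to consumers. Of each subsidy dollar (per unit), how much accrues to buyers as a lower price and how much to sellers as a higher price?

Buyers gain $15 per unit; sellers gain $8 per unit

Pre-subsidy: 805 - 4P = -11.5 + 7.5P gives P* = 71, x* = 521.
With the rebate, buyers effectively pay Pb = Ps − 23, where Ps is the price sellers receive.
Demand in terms of Ps becomes xd = 805 − 4(Ps − 23) = 897 - 4Ps. Setting this equal to supply: 897 - 4Ps = -11.5 + 7.5Ps, so Ps = 79.
Buyers pay Pb = 79 − 23 = 56; x' = -11.5 + 7.5·79 = 581.
Buyers' price falls by P* − Pb = 71 − 56 = 15; sellers' price rises by Ps − P* = 79 − 71 = 8.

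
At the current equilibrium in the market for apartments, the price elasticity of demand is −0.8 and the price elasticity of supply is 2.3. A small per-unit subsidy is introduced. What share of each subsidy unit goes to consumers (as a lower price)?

For a small subsidy around the equilibrium, the benefit split depends on the relative slopes, which at a point are proportional to the elasticities.
Buyer share = εs/(εs + |εd|) = 2.3/(2.3 + 0.8) = 23/31; seller share = |εd|/(εs + |εd|) = 8/31.

Consumer share = 23/31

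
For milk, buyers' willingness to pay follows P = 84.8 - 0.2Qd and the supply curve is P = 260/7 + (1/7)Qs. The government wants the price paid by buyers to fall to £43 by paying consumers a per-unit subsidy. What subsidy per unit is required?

Required subsidy s = £24 per unit

At a buyer price of 43, quantity demanded is 424 − 5·43 = 209.
Sellers supply 209 only when they receive Ps = 260/7 + (1/7)·209 = 67.
s = Ps − Pb = 67 − 43 = 24.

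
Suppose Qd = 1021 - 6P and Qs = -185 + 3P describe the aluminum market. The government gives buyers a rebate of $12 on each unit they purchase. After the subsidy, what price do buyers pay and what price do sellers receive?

Pre-subsidy: 1021 - 6P = -185 + 3P gives P* = 134, Q* = 217.
With the rebate, buyers effectively pay Pb = Ps − 12, where Ps is the price sellers receive.
Demand in terms of Ps becomes Qd = 1021 − 6(Ps − 12) = 1093 - 6Ps. Setting this equal to supply: 1093 - 6Ps = -185 + 3Ps, so Ps = 142.
Buyers pay Pb = 142 − 12 = 130; Q' = -185 + 3·142 = 241.

Buyers pay $130; sellers receive $142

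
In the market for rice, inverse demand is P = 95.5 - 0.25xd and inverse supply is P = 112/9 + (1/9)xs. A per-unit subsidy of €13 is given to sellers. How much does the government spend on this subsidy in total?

Government cost = €3458

Pre-subsidy: 95.5 - 0.25x = 112/9 + (1/9)x gives x* = 230 and P* = 38.
With the subsidy, sellers receive Ps = Pb + 13 for each unit, where Pb is the price buyers pay.
On the curves, Pb = 95.5 - 0.25x and Ps = 112/9 + (1/9)x; the wedge Ps − Pb = 13 gives 112/9 + (1/9)x − (95.5 - 0.25x) = 13, so x' = 266.
Then Pb = 95.5 − 0.25·266 = 29 and Ps = 112/9 + (1/9)·266 = 42.
Government outlay = subsidy × quantity = 13 × 266 = 3458.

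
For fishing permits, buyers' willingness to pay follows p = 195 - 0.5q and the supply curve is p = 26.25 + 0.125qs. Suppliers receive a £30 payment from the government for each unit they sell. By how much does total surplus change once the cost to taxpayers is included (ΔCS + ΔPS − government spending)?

Net change in total surplus = -£720

Pre-subsidy: 195 - 0.5q = 26.25 + 0.125q gives q* = 270 and p* = 60.
With the subsidy, sellers receive ps = pb + 30 for each unit, where pb is the price buyers pay.
On the curves, pb = 195 - 0.5q and ps = 26.25 + 0.125q; the wedge ps − pb = 30 gives 26.25 + 0.125q − (195 - 0.5q) = 30, so q' = 318.
Then pb = 195 − 0.5·318 = 36 and ps = 26.25 + 0.125·318 = 66.
ΔCS = ½(270 + 318)(60 − 36) = 7056; ΔPS = ½(270 + 318)(66 − 60) = 1764.
Government spending = 30 × 318 = 9540.
Net change = 7056 + 1764 − 9540 = -720. The loss equals the DWL triangle ½·30·48.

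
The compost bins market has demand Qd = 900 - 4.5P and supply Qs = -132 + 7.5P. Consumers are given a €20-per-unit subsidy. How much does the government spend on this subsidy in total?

Government cost = €11385

Pre-subsidy: 900 - 4.5P = -132 + 7.5P gives P* = 86, Q* = 513.
With the rebate, buyers effectively pay Pb = Ps − 20, where Ps is the price sellers receive.
Demand in terms of Ps becomes Qd = 900 − 4.5(Ps − 20) = 990 - 4.5Ps. Setting this equal to supply: 990 - 4.5Ps = -132 + 7.5Ps, so Ps = 93.5.
Buyers pay Pb = 93.5 − 20 = 73.5; Q' = -132 + 7.5·93.5 = 569.25.
Government outlay = subsidy × quantity = 20 × 569.25 = 11385.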